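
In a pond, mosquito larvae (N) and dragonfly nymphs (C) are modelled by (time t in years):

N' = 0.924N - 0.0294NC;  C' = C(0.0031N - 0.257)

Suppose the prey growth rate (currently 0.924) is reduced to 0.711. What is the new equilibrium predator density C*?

C* ≈ 24.2

At the interior fixed point, setting dN/dt = 0 with N > 0 fixes C* = (prey growth rate)/(NC coefficient) — independent of the other coefficients.
With the change, C* = 0.711/0.0294 = 24.2; it falls from 31.4.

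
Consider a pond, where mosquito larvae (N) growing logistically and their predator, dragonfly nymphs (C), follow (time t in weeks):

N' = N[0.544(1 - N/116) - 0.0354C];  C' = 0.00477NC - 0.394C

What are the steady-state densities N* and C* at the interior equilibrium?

From dC/dt = 0 with C > 0: 0.00477N* = 0.394, so N* = 82.6.
Substitute into dN/dt = 0: 0.544(1 - 82.6/116) = 0.0354C*.
The bracket is 0.288, giving C* = 0.157/0.0354 = 4.42.

N* ≈ 82.6, C* ≈ 4.42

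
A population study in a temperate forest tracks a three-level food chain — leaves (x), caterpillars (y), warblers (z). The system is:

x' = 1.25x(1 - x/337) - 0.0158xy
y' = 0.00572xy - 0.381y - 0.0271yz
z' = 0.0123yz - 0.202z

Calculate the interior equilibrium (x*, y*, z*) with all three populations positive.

x* ≈ 267, y* ≈ 16.4, z* ≈ 42.3

From dz/dt = 0: 0.0123y* = 0.202, so y* = 16.4.
From dx/dt = 0: 1.25(1 - x*/337) = 0.0158·16.4, giving x* = 337·(1 - 0.208) = 267.
From dy/dt = 0: 0.00572·267 - 0.381 = 0.0271z*, so z* = 1.15/0.0271 = 42.3.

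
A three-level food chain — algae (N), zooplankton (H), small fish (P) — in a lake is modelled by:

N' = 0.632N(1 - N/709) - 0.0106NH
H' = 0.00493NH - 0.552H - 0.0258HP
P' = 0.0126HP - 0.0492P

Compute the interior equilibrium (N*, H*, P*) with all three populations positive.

N* ≈ 663, H* ≈ 3.9, P* ≈ 105

From dP/dt = 0: 0.0126H* = 0.0492, so H* = 3.9.
From dN/dt = 0: 0.632(1 - N*/709) = 0.0106·3.9, giving N* = 709·(1 - 0.0655) = 663.
From dH/dt = 0: 0.00493·663 - 0.552 = 0.0258P*, so P* = 2.71/0.0258 = 105.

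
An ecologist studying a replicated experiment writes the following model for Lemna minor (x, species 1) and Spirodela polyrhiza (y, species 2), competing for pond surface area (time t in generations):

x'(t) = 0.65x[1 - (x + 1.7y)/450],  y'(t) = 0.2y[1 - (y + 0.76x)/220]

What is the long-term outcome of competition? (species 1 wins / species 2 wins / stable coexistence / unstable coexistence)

species 1 excludes species 2

Compare the nullcline intercepts: K1/α12 = 450/1.7 = 265 > K2 = 220; K2/α21 = 220/0.76 = 289 < K1 = 450.
Since the inequalities point opposite ways, species 1 can invade but species 2 cannot.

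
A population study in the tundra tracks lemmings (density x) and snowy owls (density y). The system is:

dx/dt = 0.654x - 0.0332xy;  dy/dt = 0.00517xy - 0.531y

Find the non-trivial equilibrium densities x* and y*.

Set dy/dt = 0 with y > 0: 0.00517x - 0.531 = 0, so x* = 0.531/0.00517 = 103.
Set dx/dt = 0 with x > 0: 0.654 - 0.0332y = 0, so y* = 0.654/0.0332 = 19.7.

x* ≈ 103, y* ≈ 19.7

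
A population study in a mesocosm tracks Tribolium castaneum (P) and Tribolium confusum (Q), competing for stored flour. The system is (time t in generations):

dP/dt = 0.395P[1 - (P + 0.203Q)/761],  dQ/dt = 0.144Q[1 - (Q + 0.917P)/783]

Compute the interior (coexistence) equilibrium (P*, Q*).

P* ≈ 740, Q* ≈ 105

Setting both brackets to zero gives the nullclines P + 0.203Q = 761 and 0.917P + Q = 783.
Substituting Q = 783 - 0.917P into the first: P(1 - 0.203·0.917) = 761 - 0.203·783.
So P* = 602/0.814 = 740, and then Q* = 783 - 0.917·740 = 105.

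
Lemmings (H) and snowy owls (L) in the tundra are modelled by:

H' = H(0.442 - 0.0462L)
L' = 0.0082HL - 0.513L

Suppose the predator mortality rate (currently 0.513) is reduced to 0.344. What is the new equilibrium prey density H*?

H* ≈ 42

At the interior fixed point, setting dL/dt = 0 with L > 0 fixes H* = (predator death rate)/(HL coefficient) — independent of the other coefficients.
With the change, H* = 0.344/0.0082 = 42; it falls from 62.6.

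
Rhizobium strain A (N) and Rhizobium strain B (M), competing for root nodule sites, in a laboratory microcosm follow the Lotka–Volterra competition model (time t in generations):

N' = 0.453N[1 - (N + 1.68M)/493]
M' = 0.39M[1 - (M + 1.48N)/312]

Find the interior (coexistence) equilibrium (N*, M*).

Setting both brackets to zero gives the nullclines N + 1.68M = 493 and 1.48N + M = 312.
Substituting M = 312 - 1.48N into the first: N(1 - 1.68·1.48) = 493 - 1.68·312.
So N* = -31.2/-1.49 = 21, and then M* = 312 - 1.48·21 = 281.

N* ≈ 21, M* ≈ 281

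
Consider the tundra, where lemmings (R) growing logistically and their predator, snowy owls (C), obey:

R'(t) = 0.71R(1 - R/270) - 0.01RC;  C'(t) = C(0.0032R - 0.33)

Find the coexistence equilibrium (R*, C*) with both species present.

From dC/dt = 0 with C > 0: 0.0032R* = 0.33, so R* = 103.
Substitute into dR/dt = 0: 0.71(1 - 103/270) = 0.01C*.
The bracket is 0.618, giving C* = 0.439/0.01 = 43.9.

R* ≈ 103, C* ≈ 43.9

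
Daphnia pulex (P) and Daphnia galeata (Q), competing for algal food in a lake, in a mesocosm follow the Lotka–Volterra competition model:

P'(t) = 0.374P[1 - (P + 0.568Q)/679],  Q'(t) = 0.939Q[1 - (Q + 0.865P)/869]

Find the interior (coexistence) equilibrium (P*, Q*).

P* ≈ 364, Q* ≈ 554

Setting both brackets to zero gives the nullclines P + 0.568Q = 679 and 0.865P + Q = 869.
Substituting Q = 869 - 0.865P into the first: P(1 - 0.568·0.865) = 679 - 0.568·869.
So P* = 185/0.509 = 364, and then Q* = 869 - 0.865·364 = 554.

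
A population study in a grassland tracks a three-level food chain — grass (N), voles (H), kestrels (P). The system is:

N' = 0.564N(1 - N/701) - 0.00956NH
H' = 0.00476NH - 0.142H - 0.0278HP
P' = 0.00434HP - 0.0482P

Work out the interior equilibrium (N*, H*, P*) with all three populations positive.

N* ≈ 569, H* ≈ 11.1, P* ≈ 92.3

From dP/dt = 0: 0.00434H* = 0.0482, so H* = 11.1.
From dN/dt = 0: 0.564(1 - N*/701) = 0.00956·11.1, giving N* = 701·(1 - 0.188) = 569.
From dH/dt = 0: 0.00476·569 - 0.142 = 0.0278P*, so P* = 2.57/0.0278 = 92.3.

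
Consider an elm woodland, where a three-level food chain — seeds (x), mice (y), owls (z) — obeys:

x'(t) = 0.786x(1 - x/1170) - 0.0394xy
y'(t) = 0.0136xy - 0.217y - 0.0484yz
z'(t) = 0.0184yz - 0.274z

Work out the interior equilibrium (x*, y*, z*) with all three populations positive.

x* ≈ 297, y* ≈ 14.9, z* ≈ 78.9

From dz/dt = 0: 0.0184y* = 0.274, so y* = 14.9.
From dx/dt = 0: 0.786(1 - x*/1170) = 0.0394·14.9, giving x* = 1170·(1 - 0.746) = 297.
From dy/dt = 0: 0.0136·297 - 0.217 = 0.0484z*, so z* = 3.82/0.0484 = 78.9.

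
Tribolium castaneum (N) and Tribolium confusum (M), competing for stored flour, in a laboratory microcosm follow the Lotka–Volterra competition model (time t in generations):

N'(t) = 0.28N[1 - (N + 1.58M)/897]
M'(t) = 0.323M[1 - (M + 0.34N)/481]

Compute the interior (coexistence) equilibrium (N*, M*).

N* ≈ 296, M* ≈ 380

Setting both brackets to zero gives the nullclines N + 1.58M = 897 and 0.34N + M = 481.
Substituting M = 481 - 0.34N into the first: N(1 - 1.58·0.34) = 897 - 1.58·481.
So N* = 137/0.463 = 296, and then M* = 481 - 0.34·296 = 380.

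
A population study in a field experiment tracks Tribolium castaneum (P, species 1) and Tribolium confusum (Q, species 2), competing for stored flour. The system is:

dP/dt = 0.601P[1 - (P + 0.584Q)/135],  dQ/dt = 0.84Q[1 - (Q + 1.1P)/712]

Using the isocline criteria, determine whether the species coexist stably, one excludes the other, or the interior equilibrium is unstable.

species 2 excludes species 1

Compare the nullcline intercepts: K1/α12 = 135/0.584 = 231 < K2 = 712; K2/α21 = 712/1.1 = 647 > K1 = 135.
Since the inequalities point opposite ways, species 2 can invade but species 1 cannot.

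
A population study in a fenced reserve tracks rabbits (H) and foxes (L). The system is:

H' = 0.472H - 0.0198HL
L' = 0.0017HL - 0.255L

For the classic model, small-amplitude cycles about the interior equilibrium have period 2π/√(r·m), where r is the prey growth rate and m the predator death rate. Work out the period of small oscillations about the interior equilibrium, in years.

Here r = 0.472 and m = 0.255, so r·m = 0.12.
ω = √0.12 = 0.347 per year, hence T = 2π/ω ≈ 18.1 years.

T ≈ 18.1 years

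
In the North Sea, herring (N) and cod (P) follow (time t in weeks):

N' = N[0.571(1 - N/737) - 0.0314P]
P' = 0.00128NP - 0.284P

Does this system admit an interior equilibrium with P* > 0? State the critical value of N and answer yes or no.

The predator equation gives dP/dt > 0 only when N > 0.284/0.00128 = 222.
Without the predator, N → K = 737. Since 737 > 222, the predator can invade and persist.

Threshold N = 222; K > 222, so yes, the predator persists.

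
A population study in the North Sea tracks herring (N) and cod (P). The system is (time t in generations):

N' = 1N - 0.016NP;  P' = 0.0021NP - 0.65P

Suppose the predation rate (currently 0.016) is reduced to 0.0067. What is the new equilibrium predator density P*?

P* ≈ 149

At the interior fixed point, setting dN/dt = 0 with N > 0 fixes P* = (prey growth rate)/(NP coefficient) — independent of the other coefficients.
With the change, P* = 1/0.0067 = 149; it rises from 62.5.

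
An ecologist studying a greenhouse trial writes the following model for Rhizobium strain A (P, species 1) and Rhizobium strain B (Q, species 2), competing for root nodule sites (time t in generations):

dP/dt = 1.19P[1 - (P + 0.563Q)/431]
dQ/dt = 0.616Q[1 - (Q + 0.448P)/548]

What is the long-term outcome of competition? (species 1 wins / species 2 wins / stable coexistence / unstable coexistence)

stable coexistence

Compare the nullcline intercepts: K1/α12 = 431/0.563 = 766 > K2 = 548; K2/α21 = 548/0.448 = 1220 > K1 = 431.
Since both inequalities hold, each species can invade when rare, so the interior equilibrium is stable.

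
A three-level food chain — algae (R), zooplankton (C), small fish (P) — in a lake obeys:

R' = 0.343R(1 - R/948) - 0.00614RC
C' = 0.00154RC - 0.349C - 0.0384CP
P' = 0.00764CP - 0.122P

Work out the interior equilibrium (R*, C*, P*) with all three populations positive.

From dP/dt = 0: 0.00764C* = 0.122, so C* = 16.
From dR/dt = 0: 0.343(1 - R*/948) = 0.00614·16, giving R* = 948·(1 - 0.286) = 677.
From dC/dt = 0: 0.00154·677 - 0.349 = 0.0384P*, so P* = 0.694/0.0384 = 18.1.

R* ≈ 677, C* ≈ 16, P* ≈ 18.1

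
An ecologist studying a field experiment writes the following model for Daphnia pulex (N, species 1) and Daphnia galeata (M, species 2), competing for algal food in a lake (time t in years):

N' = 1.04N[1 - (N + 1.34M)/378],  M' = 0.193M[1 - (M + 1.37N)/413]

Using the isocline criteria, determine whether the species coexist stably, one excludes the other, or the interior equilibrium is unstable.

Compare the nullcline intercepts: K1/α12 = 378/1.34 = 282 < K2 = 413; K2/α21 = 413/1.37 = 301 < K1 = 378.
Since both are reversed, neither can invade when rare; the interior point is a saddle.

unstable coexistence (outcome depends on initial conditions)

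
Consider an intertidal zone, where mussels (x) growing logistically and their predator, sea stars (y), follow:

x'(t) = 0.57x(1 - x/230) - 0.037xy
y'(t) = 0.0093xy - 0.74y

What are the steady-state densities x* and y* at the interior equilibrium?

x* ≈ 79.6, y* ≈ 10.1

From dy/dt = 0 with y > 0: 0.0093x* = 0.74, so x* = 79.6.
Substitute into dx/dt = 0: 0.57(1 - 79.6/230) = 0.037y*.
The bracket is 0.654, giving y* = 0.373/0.037 = 10.1.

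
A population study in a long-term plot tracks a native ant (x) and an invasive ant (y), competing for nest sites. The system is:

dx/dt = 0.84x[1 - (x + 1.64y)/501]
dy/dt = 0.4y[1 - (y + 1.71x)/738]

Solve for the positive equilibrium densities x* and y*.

Setting both brackets to zero gives the nullclines x + 1.64y = 501 and 1.71x + y = 738.
Substituting y = 738 - 1.71x into the first: x(1 - 1.64·1.71) = 501 - 1.64·738.
So x* = -709/-1.8 = 393, and then y* = 738 - 1.71·393 = 65.8.

x* ≈ 393, y* ≈ 65.8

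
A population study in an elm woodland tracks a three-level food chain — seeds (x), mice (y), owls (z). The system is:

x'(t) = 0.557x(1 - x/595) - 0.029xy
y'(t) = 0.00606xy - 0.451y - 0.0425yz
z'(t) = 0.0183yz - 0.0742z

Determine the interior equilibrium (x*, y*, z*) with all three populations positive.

From dz/dt = 0: 0.0183y* = 0.0742, so y* = 4.05.
From dx/dt = 0: 0.557(1 - x*/595) = 0.029·4.05, giving x* = 595·(1 - 0.211) = 469.
From dy/dt = 0: 0.00606·469 - 0.451 = 0.0425z*, so z* = 2.39/0.0425 = 56.3.

x* ≈ 469, y* ≈ 4.05, z* ≈ 56.3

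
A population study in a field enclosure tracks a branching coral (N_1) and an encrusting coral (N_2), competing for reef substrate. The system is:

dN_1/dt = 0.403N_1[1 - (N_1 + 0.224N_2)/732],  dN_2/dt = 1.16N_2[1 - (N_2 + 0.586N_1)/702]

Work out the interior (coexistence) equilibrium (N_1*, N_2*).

N_1* ≈ 662, N_2* ≈ 314

Setting both brackets to zero gives the nullclines N_1 + 0.224N_2 = 732 and 0.586N_1 + N_2 = 702.
Substituting N_2 = 702 - 0.586N_1 into the first: N_1(1 - 0.224·0.586) = 732 - 0.224·702.
So N_1* = 575/0.869 = 662, and then N_2* = 702 - 0.586·662 = 314.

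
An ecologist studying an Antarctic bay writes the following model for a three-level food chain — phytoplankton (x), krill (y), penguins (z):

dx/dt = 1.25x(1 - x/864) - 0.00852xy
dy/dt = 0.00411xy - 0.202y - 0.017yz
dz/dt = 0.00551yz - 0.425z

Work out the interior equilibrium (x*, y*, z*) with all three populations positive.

From dz/dt = 0: 0.00551y* = 0.425, so y* = 77.1.
From dx/dt = 0: 1.25(1 - x*/864) = 0.00852·77.1, giving x* = 864·(1 - 0.526) = 410.
From dy/dt = 0: 0.00411·410 - 0.202 = 0.017z*, so z* = 1.48/0.017 = 87.2.

x* ≈ 410, y* ≈ 77.1, z* ≈ 87.2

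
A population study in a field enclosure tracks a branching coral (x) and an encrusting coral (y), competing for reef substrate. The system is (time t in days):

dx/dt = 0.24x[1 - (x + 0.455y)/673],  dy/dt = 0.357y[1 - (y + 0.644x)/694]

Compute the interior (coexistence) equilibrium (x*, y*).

x* ≈ 505, y* ≈ 369

Setting both brackets to zero gives the nullclines x + 0.455y = 673 and 0.644x + y = 694.
Substituting y = 694 - 0.644x into the first: x(1 - 0.455·0.644) = 673 - 0.455·694.
So x* = 357/0.707 = 505, and then y* = 694 - 0.644·505 = 369.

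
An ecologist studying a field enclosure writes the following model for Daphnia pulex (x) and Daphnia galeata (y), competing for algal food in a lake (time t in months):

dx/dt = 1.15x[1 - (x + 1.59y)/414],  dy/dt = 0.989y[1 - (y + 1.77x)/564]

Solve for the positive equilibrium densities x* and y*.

Setting both brackets to zero gives the nullclines x + 1.59y = 414 and 1.77x + y = 564.
Substituting y = 564 - 1.77x into the first: x(1 - 1.59·1.77) = 414 - 1.59·564.
So x* = -483/-1.81 = 266, and then y* = 564 - 1.77·266 = 93.

x* ≈ 266, y* ≈ 93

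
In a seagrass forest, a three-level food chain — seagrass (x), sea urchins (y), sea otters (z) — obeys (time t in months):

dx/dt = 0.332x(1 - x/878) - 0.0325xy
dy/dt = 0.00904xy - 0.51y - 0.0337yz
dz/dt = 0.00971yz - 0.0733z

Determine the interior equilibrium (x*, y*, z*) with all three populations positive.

x* ≈ 229, y* ≈ 7.55, z* ≈ 46.3

From dz/dt = 0: 0.00971y* = 0.0733, so y* = 7.55.
From dx/dt = 0: 0.332(1 - x*/878) = 0.0325·7.55, giving x* = 878·(1 - 0.739) = 229.
From dy/dt = 0: 0.00904·229 - 0.51 = 0.0337z*, so z* = 1.56/0.0337 = 46.3.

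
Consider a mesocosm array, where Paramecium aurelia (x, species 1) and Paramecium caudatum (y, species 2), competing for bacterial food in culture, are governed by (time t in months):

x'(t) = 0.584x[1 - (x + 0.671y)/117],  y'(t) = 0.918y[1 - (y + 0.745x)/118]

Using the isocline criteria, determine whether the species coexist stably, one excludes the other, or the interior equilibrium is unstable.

Compare the nullcline intercepts: K1/α12 = 117/0.671 = 174 > K2 = 118; K2/α21 = 118/0.745 = 158 > K1 = 117.
Since both inequalities hold, each species can invade when rare, so the interior equilibrium is stable.

stable coexistence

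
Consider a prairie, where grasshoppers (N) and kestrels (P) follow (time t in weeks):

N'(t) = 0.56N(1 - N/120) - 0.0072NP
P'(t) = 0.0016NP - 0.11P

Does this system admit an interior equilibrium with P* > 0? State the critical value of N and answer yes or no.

Threshold N = 68.8; K > 68.8, so yes, the predator persists.

The predator equation gives dP/dt > 0 only when N > 0.11/0.0016 = 68.8.
Without the predator, N → K = 120. Since 120 > 68.8, the predator can invade and persist.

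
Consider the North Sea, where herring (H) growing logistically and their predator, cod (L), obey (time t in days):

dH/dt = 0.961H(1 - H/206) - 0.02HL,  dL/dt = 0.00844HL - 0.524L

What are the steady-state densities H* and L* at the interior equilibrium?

H* ≈ 62.1, L* ≈ 33.6

From dL/dt = 0 with L > 0: 0.00844H* = 0.524, so H* = 62.1.
Substitute into dH/dt = 0: 0.961(1 - 62.1/206) = 0.02L*.
The bracket is 0.699, giving L* = 0.671/0.02 = 33.6.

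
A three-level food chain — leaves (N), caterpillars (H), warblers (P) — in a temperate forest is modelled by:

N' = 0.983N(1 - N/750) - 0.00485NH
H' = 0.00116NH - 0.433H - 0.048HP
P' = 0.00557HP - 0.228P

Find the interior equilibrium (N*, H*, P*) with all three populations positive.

From dP/dt = 0: 0.00557H* = 0.228, so H* = 40.9.
From dN/dt = 0: 0.983(1 - N*/750) = 0.00485·40.9, giving N* = 750·(1 - 0.202) = 599.
From dH/dt = 0: 0.00116·599 - 0.433 = 0.048P*, so P* = 0.261/0.048 = 5.44.

N* ≈ 599, H* ≈ 40.9, P* ≈ 5.44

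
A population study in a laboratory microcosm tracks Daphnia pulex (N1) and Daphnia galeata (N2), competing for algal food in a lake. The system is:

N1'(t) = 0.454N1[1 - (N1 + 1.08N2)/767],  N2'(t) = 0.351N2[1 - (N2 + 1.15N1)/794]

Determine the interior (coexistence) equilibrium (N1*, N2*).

Setting both brackets to zero gives the nullclines N1 + 1.08N2 = 767 and 1.15N1 + N2 = 794.
Substituting N2 = 794 - 1.15N1 into the first: N1(1 - 1.08·1.15) = 767 - 1.08·794.
So N1* = -90.5/-0.242 = 374, and then N2* = 794 - 1.15·374 = 364.

N1* ≈ 374, N2* ≈ 364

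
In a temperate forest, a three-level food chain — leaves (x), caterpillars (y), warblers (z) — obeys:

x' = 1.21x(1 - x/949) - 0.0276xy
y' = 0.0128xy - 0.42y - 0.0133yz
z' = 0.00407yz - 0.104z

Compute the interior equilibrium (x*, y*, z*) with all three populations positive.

x* ≈ 396, y* ≈ 25.6, z* ≈ 349

From dz/dt = 0: 0.00407y* = 0.104, so y* = 25.6.
From dx/dt = 0: 1.21(1 - x*/949) = 0.0276·25.6, giving x* = 949·(1 - 0.583) = 396.
From dy/dt = 0: 0.0128·396 - 0.42 = 0.0133z*, so z* = 4.65/0.0133 = 349.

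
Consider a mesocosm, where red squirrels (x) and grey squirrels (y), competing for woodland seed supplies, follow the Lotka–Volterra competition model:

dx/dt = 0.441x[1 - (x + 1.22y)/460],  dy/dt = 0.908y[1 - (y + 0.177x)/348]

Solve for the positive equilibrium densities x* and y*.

x* ≈ 45.2, y* ≈ 340

Setting both brackets to zero gives the nullclines x + 1.22y = 460 and 0.177x + y = 348.
Substituting y = 348 - 0.177x into the first: x(1 - 1.22·0.177) = 460 - 1.22·348.
So x* = 35.4/0.784 = 45.2, and then y* = 348 - 0.177·45.2 = 340.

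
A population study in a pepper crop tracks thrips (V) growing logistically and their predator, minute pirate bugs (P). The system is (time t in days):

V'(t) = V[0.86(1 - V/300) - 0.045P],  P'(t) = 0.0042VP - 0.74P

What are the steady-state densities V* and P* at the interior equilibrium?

V* ≈ 176, P* ≈ 7.89

From dP/dt = 0 with P > 0: 0.0042V* = 0.74, so V* = 176.
Substitute into dV/dt = 0: 0.86(1 - 176/300) = 0.045P*.
The bracket is 0.413, giving P* = 0.355/0.045 = 7.89.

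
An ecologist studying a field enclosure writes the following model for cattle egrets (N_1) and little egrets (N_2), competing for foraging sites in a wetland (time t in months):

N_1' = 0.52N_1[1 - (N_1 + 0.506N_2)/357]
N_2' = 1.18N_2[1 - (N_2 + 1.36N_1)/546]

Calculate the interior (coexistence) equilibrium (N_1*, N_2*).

Setting both brackets to zero gives the nullclines N_1 + 0.506N_2 = 357 and 1.36N_1 + N_2 = 546.
Substituting N_2 = 546 - 1.36N_1 into the first: N_1(1 - 0.506·1.36) = 357 - 0.506·546.
So N_1* = 80.7/0.312 = 259, and then N_2* = 546 - 1.36·259 = 194.

N_1* ≈ 259, N_2* ≈ 194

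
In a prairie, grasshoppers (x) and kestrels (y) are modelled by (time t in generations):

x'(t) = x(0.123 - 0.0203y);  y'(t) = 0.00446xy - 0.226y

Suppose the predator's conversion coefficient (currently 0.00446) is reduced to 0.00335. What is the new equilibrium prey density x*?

At the interior fixed point, setting dy/dt = 0 with y > 0 fixes x* = (predator death rate)/(xy coefficient) — independent of the other coefficients.
With the change, x* = 0.226/0.00335 = 67.5; it rises from 50.7.

x* ≈ 67.5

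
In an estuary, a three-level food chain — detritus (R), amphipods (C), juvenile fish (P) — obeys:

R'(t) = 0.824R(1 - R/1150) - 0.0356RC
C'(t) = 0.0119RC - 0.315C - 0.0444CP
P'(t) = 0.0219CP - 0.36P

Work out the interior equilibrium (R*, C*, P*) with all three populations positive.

R* ≈ 333, C* ≈ 16.4, P* ≈ 82.2

From dP/dt = 0: 0.0219C* = 0.36, so C* = 16.4.
From dR/dt = 0: 0.824(1 - R*/1150) = 0.0356·16.4, giving R* = 1150·(1 - 0.71) = 333.
From dC/dt = 0: 0.0119·333 - 0.315 = 0.0444P*, so P* = 3.65/0.0444 = 82.2.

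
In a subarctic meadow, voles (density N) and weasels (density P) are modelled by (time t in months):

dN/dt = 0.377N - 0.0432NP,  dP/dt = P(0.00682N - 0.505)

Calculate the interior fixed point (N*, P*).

N* ≈ 74, P* ≈ 8.73

Set dP/dt = 0 with P > 0: 0.00682N - 0.505 = 0, so N* = 0.505/0.00682 = 74.
Set dN/dt = 0 with N > 0: 0.377 - 0.0432P = 0, so P* = 0.377/0.0432 = 8.73.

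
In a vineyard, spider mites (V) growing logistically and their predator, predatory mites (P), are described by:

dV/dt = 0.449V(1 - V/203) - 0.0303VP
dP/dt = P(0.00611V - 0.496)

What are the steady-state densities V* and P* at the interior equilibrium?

V* ≈ 81.2, P* ≈ 8.89

From dP/dt = 0 with P > 0: 0.00611V* = 0.496, so V* = 81.2.
Substitute into dV/dt = 0: 0.449(1 - 81.2/203) = 0.0303P*.
The bracket is 0.6, giving P* = 0.269/0.0303 = 8.89.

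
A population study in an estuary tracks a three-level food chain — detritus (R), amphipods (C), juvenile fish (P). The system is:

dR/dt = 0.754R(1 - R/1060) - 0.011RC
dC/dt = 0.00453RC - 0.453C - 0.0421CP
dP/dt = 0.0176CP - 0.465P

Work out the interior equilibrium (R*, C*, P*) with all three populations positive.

R* ≈ 651, C* ≈ 26.4, P* ≈ 59.3

From dP/dt = 0: 0.0176C* = 0.465, so C* = 26.4.
From dR/dt = 0: 0.754(1 - R*/1060) = 0.011·26.4, giving R* = 1060·(1 - 0.385) = 651.
From dC/dt = 0: 0.00453·651 - 0.453 = 0.0421P*, so P* = 2.5/0.0421 = 59.3.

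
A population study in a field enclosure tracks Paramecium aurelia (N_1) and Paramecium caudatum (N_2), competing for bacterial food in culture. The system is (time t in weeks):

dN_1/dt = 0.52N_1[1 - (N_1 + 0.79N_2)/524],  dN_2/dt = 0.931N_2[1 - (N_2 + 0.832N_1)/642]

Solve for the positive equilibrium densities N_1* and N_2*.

N_1* ≈ 49.1, N_2* ≈ 601

Setting both brackets to zero gives the nullclines N_1 + 0.79N_2 = 524 and 0.832N_1 + N_2 = 642.
Substituting N_2 = 642 - 0.832N_1 into the first: N_1(1 - 0.79·0.832) = 524 - 0.79·642.
So N_1* = 16.8/0.343 = 49.1, and then N_2* = 642 - 0.832·49.1 = 601.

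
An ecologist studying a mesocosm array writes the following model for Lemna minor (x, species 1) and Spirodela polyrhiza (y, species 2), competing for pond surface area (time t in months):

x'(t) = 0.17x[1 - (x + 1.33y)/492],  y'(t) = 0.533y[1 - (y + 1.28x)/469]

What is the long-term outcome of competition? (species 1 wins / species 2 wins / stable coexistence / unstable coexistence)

Compare the nullcline intercepts: K1/α12 = 492/1.33 = 370 < K2 = 469; K2/α21 = 469/1.28 = 366 < K1 = 492.
Since both are reversed, neither can invade when rare; the interior point is a saddle.

unstable coexistence (outcome depends on initial conditions)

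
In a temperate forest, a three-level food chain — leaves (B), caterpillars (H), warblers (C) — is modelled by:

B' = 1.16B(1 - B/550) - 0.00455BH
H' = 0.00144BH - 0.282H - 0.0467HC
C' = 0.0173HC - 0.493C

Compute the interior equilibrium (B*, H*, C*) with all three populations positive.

B* ≈ 489, H* ≈ 28.5, C* ≈ 9.03

From dC/dt = 0: 0.0173H* = 0.493, so H* = 28.5.
From dB/dt = 0: 1.16(1 - B*/550) = 0.00455·28.5, giving B* = 550·(1 - 0.112) = 489.
From dH/dt = 0: 0.00144·489 - 0.282 = 0.0467C*, so C* = 0.421/0.0467 = 9.03.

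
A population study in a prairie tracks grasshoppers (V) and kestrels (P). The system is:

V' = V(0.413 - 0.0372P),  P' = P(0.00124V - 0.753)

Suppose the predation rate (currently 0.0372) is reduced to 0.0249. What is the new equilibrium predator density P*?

P* ≈ 16.6

At the interior fixed point, setting dV/dt = 0 with V > 0 fixes P* = (prey growth rate)/(VP coefficient) — independent of the other coefficients.
With the change, P* = 0.413/0.0249 = 16.6; it rises from 11.1.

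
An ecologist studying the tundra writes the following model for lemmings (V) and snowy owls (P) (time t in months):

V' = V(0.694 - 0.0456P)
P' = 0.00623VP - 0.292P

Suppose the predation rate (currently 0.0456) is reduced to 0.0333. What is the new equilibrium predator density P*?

At the interior fixed point, setting dV/dt = 0 with V > 0 fixes P* = (prey growth rate)/(VP coefficient) — independent of the other coefficients.
With the change, P* = 0.694/0.0333 = 20.8; it rises from 15.2.

P* ≈ 20.8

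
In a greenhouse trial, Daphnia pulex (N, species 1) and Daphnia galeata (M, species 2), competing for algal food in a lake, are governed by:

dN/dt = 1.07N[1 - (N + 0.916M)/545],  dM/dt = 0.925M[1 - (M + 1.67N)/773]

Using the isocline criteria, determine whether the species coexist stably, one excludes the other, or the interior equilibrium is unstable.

unstable coexistence (outcome depends on initial conditions)

Compare the nullcline intercepts: K1/α12 = 545/0.916 = 595 < K2 = 773; K2/α21 = 773/1.67 = 463 < K1 = 545.
Since both are reversed, neither can invade when rare; the interior point is a saddle.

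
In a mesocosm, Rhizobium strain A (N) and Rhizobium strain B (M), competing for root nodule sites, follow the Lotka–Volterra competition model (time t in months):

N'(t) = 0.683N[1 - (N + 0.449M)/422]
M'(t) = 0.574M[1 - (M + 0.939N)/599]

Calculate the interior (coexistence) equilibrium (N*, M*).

N* ≈ 265, M* ≈ 351

Setting both brackets to zero gives the nullclines N + 0.449M = 422 and 0.939N + M = 599.
Substituting M = 599 - 0.939N into the first: N(1 - 0.449·0.939) = 422 - 0.449·599.
So N* = 153/0.578 = 265, and then M* = 599 - 0.939·265 = 351.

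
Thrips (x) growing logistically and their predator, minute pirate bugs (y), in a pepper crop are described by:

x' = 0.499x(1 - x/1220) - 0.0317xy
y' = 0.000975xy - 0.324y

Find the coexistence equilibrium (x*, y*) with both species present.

x* ≈ 332, y* ≈ 11.5

From dy/dt = 0 with y > 0: 0.000975x* = 0.324, so x* = 332.
Substitute into dx/dt = 0: 0.499(1 - 332/1220) = 0.0317y*.
The bracket is 0.728, giving y* = 0.363/0.0317 = 11.5.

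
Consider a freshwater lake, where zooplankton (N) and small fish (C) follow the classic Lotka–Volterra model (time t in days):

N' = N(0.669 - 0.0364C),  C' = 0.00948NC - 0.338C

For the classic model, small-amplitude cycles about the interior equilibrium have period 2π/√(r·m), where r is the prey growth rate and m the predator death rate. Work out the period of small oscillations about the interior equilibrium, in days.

Here r = 0.669 and m = 0.338, so r·m = 0.226.
ω = √0.226 = 0.476 per day, hence T = 2π/ω ≈ 13.2 days.

T ≈ 13.2 days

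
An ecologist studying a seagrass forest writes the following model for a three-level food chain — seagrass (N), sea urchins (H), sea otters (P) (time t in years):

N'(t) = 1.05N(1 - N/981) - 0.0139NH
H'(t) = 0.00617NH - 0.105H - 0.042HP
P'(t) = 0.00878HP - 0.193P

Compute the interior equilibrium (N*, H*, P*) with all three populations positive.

N* ≈ 696, H* ≈ 22, P* ≈ 99.7

From dP/dt = 0: 0.00878H* = 0.193, so H* = 22.
From dN/dt = 0: 1.05(1 - N*/981) = 0.0139·22, giving N* = 981·(1 - 0.291) = 696.
From dH/dt = 0: 0.00617·696 - 0.105 = 0.042P*, so P* = 4.19/0.042 = 99.7.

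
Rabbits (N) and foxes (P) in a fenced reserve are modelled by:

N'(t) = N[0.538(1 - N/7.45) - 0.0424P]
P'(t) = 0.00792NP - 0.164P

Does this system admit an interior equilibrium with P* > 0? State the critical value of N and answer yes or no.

Threshold N = 20.7; K < 20.7, so no, the predator goes extinct.

The predator equation gives dP/dt > 0 only when N > 0.164/0.00792 = 20.7.
Without the predator, N → K = 7.45. Since 7.45 < 20.7, the predator cannot invade.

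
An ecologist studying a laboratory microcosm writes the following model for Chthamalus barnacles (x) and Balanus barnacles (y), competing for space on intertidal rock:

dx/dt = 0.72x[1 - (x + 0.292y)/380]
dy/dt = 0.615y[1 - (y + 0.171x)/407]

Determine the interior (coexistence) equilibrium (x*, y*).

Setting both brackets to zero gives the nullclines x + 0.292y = 380 and 0.171x + y = 407.
Substituting y = 407 - 0.171x into the first: x(1 - 0.292·0.171) = 380 - 0.292·407.
So x* = 261/0.95 = 275, and then y* = 407 - 0.171·275 = 360.

x* ≈ 275, y* ≈ 360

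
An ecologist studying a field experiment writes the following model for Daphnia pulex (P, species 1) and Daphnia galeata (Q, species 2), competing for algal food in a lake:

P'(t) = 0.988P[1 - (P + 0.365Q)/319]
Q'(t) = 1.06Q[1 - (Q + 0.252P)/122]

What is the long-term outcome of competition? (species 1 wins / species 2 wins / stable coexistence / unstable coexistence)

stable coexistence

Compare the nullcline intercepts: K1/α12 = 319/0.365 = 874 > K2 = 122; K2/α21 = 122/0.252 = 484 > K1 = 319.
Since both inequalities hold, each species can invade when rare, so the interior equilibrium is stable.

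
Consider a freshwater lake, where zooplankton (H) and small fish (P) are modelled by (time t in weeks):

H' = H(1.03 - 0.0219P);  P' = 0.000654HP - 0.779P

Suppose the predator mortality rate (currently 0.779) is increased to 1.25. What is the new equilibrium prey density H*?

H* ≈ 1910

At the interior fixed point, setting dP/dt = 0 with P > 0 fixes H* = (predator death rate)/(HP coefficient) — independent of the other coefficients.
With the change, H* = 1.25/0.000654 = 1910; it rises from 1190.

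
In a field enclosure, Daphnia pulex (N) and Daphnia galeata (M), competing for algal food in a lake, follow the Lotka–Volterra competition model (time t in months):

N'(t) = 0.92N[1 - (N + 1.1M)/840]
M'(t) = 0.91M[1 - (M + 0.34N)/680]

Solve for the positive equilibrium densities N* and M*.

Setting both brackets to zero gives the nullclines N + 1.1M = 840 and 0.34N + M = 680.
Substituting M = 680 - 0.34N into the first: N(1 - 1.1·0.34) = 840 - 1.1·680.
So N* = 92/0.626 = 147, and then M* = 680 - 0.34·147 = 630.

N* ≈ 147, M* ≈ 630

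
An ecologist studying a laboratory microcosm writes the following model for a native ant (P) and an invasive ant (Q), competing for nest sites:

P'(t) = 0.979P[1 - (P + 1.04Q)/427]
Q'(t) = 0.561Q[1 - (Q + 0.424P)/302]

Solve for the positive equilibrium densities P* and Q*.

Setting both brackets to zero gives the nullclines P + 1.04Q = 427 and 0.424P + Q = 302.
Substituting Q = 302 - 0.424P into the first: P(1 - 1.04·0.424) = 427 - 1.04·302.
So P* = 113/0.559 = 202, and then Q* = 302 - 0.424·202 = 216.

P* ≈ 202, Q* ≈ 216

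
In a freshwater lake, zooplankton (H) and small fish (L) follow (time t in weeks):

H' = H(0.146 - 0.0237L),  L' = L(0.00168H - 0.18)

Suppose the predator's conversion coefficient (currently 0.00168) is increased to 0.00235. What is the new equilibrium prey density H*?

H* ≈ 76.6

At the interior fixed point, setting dL/dt = 0 with L > 0 fixes H* = (predator death rate)/(HL coefficient) — independent of the other coefficients.
With the change, H* = 0.18/0.00235 = 76.6; it falls from 107.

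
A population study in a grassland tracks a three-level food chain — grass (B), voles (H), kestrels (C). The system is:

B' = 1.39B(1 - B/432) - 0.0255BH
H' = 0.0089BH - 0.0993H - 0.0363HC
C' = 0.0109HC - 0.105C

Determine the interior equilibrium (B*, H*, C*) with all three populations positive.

From dC/dt = 0: 0.0109H* = 0.105, so H* = 9.63.
From dB/dt = 0: 1.39(1 - B*/432) = 0.0255·9.63, giving B* = 432·(1 - 0.177) = 356.
From dH/dt = 0: 0.0089·356 - 0.0993 = 0.0363C*, so C* = 3.07/0.0363 = 84.5.

B* ≈ 356, H* ≈ 9.63, C* ≈ 84.5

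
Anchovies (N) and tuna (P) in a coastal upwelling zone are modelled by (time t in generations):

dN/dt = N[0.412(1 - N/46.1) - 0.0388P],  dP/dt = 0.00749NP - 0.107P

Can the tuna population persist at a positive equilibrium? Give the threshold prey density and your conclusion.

The predator equation gives dP/dt > 0 only when N > 0.107/0.00749 = 14.3.
Without the predator, N → K = 46.1. Since 46.1 > 14.3, the predator can invade and persist.

Threshold N = 14.3; K > 14.3, so yes, the predator persists.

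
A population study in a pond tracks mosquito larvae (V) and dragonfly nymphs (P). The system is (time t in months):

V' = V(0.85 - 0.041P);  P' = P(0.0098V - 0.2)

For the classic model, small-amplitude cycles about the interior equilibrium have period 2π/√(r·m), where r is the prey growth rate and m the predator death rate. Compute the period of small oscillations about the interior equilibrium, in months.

Here r = 0.85 and m = 0.2, so r·m = 0.17.
ω = √0.17 = 0.412 per month, hence T = 2π/ω ≈ 15.2 months.

T ≈ 15.2 months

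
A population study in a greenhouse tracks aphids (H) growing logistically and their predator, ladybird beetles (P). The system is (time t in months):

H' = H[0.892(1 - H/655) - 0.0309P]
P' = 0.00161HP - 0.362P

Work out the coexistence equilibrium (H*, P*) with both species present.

From dP/dt = 0 with P > 0: 0.00161H* = 0.362, so H* = 225.
Substitute into dH/dt = 0: 0.892(1 - 225/655) = 0.0309P*.
The bracket is 0.657, giving P* = 0.586/0.0309 = 19.

H* ≈ 225, P* ≈ 19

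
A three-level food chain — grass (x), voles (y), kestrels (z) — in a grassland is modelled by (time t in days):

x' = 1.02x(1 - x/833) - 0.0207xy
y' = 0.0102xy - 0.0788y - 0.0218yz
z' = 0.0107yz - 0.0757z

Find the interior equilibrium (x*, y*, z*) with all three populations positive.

From dz/dt = 0: 0.0107y* = 0.0757, so y* = 7.07.
From dx/dt = 0: 1.02(1 - x*/833) = 0.0207·7.07, giving x* = 833·(1 - 0.144) = 713.
From dy/dt = 0: 0.0102·713 - 0.0788 = 0.0218z*, so z* = 7.2/0.0218 = 330.

x* ≈ 713, y* ≈ 7.07, z* ≈ 330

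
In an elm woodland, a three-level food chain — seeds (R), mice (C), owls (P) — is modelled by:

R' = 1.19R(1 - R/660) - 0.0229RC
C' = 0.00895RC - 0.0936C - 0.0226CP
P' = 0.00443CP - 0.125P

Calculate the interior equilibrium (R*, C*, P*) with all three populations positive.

From dP/dt = 0: 0.00443C* = 0.125, so C* = 28.2.
From dR/dt = 0: 1.19(1 - R*/660) = 0.0229·28.2, giving R* = 660·(1 - 0.543) = 302.
From dC/dt = 0: 0.00895·302 - 0.0936 = 0.0226P*, so P* = 2.61/0.0226 = 115.

R* ≈ 302, C* ≈ 28.2, P* ≈ 115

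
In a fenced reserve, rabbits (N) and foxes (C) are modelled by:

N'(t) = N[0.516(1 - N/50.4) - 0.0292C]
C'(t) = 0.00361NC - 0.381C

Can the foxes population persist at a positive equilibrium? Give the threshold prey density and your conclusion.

The predator equation gives dC/dt > 0 only when N > 0.381/0.00361 = 106.
Without the predator, N → K = 50.4. Since 50.4 < 106, the predator cannot invade.

Threshold N = 106; K < 106, so no, the predator goes extinct.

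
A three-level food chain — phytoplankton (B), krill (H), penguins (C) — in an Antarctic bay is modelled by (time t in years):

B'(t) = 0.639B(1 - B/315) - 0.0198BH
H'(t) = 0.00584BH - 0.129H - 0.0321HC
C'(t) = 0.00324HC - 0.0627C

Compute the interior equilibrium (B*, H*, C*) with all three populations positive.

B* ≈ 126, H* ≈ 19.4, C* ≈ 18.9

From dC/dt = 0: 0.00324H* = 0.0627, so H* = 19.4.
From dB/dt = 0: 0.639(1 - B*/315) = 0.0198·19.4, giving B* = 315·(1 - 0.6) = 126.
From dH/dt = 0: 0.00584·126 - 0.129 = 0.0321C*, so C* = 0.608/0.0321 = 18.9.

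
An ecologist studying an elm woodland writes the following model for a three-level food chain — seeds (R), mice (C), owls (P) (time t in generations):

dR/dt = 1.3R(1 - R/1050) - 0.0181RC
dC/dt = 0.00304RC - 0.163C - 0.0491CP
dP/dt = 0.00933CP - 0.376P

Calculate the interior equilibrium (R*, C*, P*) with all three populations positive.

From dP/dt = 0: 0.00933C* = 0.376, so C* = 40.3.
From dR/dt = 0: 1.3(1 - R*/1050) = 0.0181·40.3, giving R* = 1050·(1 - 0.561) = 461.
From dC/dt = 0: 0.00304·461 - 0.163 = 0.0491P*, so P* = 1.24/0.0491 = 25.2.

R* ≈ 461, C* ≈ 40.3, P* ≈ 25.2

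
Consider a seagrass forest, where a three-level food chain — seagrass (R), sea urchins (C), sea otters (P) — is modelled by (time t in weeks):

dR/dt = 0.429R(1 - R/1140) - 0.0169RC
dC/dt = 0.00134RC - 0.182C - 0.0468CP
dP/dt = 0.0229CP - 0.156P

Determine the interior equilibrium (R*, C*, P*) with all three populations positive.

R* ≈ 834, C* ≈ 6.81, P* ≈ 20

From dP/dt = 0: 0.0229C* = 0.156, so C* = 6.81.
From dR/dt = 0: 0.429(1 - R*/1140) = 0.0169·6.81, giving R* = 1140·(1 - 0.268) = 834.
From dC/dt = 0: 0.00134·834 - 0.182 = 0.0468P*, so P* = 0.936/0.0468 = 20.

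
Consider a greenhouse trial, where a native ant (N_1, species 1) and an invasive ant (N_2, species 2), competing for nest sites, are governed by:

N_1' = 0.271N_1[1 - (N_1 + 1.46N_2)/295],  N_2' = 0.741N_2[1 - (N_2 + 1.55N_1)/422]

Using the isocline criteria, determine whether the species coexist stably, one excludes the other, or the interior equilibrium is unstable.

unstable coexistence (outcome depends on initial conditions)

Compare the nullcline intercepts: K1/α12 = 295/1.46 = 202 < K2 = 422; K2/α21 = 422/1.55 = 272 < K1 = 295.
Since both are reversed, neither can invade when rare; the interior point is a saddle.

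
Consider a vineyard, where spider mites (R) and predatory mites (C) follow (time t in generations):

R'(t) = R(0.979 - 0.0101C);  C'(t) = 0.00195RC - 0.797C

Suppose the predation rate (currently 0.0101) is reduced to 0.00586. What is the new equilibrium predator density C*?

At the interior fixed point, setting dR/dt = 0 with R > 0 fixes C* = (prey growth rate)/(RC coefficient) — independent of the other coefficients.
With the change, C* = 0.979/0.00586 = 167; it rises from 96.9.

C* ≈ 167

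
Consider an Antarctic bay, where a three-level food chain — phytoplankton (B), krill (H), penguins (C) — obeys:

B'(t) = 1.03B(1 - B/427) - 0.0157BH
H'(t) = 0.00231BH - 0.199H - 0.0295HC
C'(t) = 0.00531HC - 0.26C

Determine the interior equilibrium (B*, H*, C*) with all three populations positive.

From dC/dt = 0: 0.00531H* = 0.26, so H* = 49.
From dB/dt = 0: 1.03(1 - B*/427) = 0.0157·49, giving B* = 427·(1 - 0.746) = 108.
From dH/dt = 0: 0.00231·108 - 0.199 = 0.0295C*, so C* = 0.0512/0.0295 = 1.74.

B* ≈ 108, H* ≈ 49, C* ≈ 1.74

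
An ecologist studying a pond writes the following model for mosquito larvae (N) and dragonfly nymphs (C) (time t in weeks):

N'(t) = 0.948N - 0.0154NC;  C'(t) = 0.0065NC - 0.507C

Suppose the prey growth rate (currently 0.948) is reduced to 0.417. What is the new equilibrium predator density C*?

At the interior fixed point, setting dN/dt = 0 with N > 0 fixes C* = (prey growth rate)/(NC coefficient) — independent of the other coefficients.
With the change, C* = 0.417/0.0154 = 27.1; it falls from 61.6.

C* ≈ 27.1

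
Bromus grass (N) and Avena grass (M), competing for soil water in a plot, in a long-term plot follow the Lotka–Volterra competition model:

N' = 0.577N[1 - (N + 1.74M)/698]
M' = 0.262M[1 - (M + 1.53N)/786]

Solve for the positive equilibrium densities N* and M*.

Setting both brackets to zero gives the nullclines N + 1.74M = 698 and 1.53N + M = 786.
Substituting M = 786 - 1.53N into the first: N(1 - 1.74·1.53) = 698 - 1.74·786.
So N* = -670/-1.66 = 403, and then M* = 786 - 1.53·403 = 170.

N* ≈ 403, M* ≈ 170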